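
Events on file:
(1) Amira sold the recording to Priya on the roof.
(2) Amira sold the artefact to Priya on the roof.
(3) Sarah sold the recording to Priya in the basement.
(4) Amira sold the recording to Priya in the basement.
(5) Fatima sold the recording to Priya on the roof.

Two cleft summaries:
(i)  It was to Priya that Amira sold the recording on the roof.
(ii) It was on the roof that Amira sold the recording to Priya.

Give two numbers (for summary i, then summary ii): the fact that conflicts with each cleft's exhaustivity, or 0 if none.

Summary (i) focuses "Priya" (the recipient); background Amira as agent and the recording as thing and on the roof as setting. No fact matches that background with a different recipient, so 0.
Summary (ii) focuses "on the roof" (the setting); background Amira as agent and the recording as thing and Priya as recipient. Fact (4) matches that background with setting = in the basement — refutes (ii).

0, 4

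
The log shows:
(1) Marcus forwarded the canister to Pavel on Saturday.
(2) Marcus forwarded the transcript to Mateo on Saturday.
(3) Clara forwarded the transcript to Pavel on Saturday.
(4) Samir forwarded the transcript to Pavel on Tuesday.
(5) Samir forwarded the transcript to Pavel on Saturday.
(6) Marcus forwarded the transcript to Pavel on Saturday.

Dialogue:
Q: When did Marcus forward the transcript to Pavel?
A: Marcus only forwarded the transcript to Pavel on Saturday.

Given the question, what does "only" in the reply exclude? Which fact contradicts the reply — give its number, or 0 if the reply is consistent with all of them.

0

The question "When did ...?" targets the setting, so in the reply the focus falls on "on Saturday".
"Only" then excludes alternative settings while the background — agent = Marcus, thing = the transcript, recipient = Pavel — is held fixed.
No fact keeps agent = Marcus, thing = the transcript, recipient = Pavel while changing the setting; every other fact differs on something backgrounded. The reply stands.
(Fact (1) would refute a reading with focus on the thing — but that is not what the question asks.)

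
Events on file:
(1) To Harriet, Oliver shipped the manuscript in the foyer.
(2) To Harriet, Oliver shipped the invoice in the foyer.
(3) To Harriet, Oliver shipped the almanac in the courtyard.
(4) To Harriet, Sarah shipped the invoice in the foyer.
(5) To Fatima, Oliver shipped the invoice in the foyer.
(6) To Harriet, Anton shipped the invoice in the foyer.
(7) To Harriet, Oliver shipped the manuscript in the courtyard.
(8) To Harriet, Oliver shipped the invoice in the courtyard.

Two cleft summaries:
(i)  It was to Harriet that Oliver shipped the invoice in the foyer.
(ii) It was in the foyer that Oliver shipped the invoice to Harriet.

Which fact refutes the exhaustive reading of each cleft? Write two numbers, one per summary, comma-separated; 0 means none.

Summary (i) focuses "Harriet" (the recipient); background agent = Oliver, thing = the invoice, setting = in the foyer. Fact (5) matches that background with recipient = Fatima — refutes (i).
Summary (ii) focuses "in the foyer" (the setting); background agent = Oliver, thing = the invoice, recipient = Harriet. Fact (8) matches that background with setting = in the courtyard — refutes (ii).

5, 8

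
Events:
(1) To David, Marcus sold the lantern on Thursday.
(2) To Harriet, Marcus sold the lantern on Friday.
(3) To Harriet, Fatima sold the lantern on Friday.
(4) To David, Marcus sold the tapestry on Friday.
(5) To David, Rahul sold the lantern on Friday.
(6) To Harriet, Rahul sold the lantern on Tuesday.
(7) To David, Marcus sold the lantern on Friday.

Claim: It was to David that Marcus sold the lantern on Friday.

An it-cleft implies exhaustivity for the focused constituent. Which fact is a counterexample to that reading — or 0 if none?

2

Focus of the cleft: "David" (the recipient). Presupposed background: same agent, thing, setting (Marcus / the lantern / on Friday).
The exhaustive reading says no other recipient fits that background.
But fact (2) also has same agent, thing, setting (Marcus / the lantern / on Friday), with recipient = Harriet — so the exhaustive reading fails.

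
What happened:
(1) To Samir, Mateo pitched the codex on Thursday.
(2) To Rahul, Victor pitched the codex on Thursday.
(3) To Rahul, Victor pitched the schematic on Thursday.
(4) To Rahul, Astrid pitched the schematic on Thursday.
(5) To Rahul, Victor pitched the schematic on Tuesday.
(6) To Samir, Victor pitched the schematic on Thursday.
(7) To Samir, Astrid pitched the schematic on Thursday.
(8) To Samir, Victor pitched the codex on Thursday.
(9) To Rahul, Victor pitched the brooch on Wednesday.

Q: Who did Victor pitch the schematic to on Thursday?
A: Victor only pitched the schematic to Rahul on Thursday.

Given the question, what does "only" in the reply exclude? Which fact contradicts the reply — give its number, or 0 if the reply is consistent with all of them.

Answering "Who did ... to ...?" puts focus on the recipient — here, "Rahul".
"Only" then excludes alternative recipients while the background — Victor as agent and the schematic as thing and on Thursday as setting — is held fixed.
Fact (6) keeps Victor as agent and the schematic as thing and on Thursday as setting but has recipient = Samir; that refutes the reply.
(Fact (5) would refute a reading with focus on the setting — but that is not what the question asks.)

6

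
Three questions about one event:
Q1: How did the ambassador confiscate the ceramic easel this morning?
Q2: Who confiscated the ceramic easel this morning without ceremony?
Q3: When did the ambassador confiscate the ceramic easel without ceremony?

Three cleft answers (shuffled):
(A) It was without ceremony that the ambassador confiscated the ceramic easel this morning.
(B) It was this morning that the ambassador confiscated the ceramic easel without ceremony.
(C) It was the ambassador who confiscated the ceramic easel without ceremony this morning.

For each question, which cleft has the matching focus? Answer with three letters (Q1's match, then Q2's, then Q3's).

Q1 asks about the manner; cleft (A) focuses "without ceremony", which is the manner — so Q1 → A.
Q2 asks about the subject (agent); cleft (C) focuses "the ambassador", which is the subject (agent) — so Q2 → C.
Q3 asks about the time; cleft (B) focuses "this morning", which is the time — so Q3 → B.
Mapping: Q1→A, Q2→C, Q3→B.

ACB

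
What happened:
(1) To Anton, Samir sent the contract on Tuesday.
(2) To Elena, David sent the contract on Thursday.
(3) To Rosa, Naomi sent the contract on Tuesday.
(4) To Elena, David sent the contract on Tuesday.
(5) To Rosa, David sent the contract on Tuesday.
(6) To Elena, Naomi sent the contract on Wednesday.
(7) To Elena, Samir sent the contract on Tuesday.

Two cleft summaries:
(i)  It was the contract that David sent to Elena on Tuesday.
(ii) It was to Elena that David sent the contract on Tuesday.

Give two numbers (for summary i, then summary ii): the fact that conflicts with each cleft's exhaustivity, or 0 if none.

(i): focus "the contract". No fact shares same agent, recipient, setting (David / Elena / on Tuesday) with a different thing. 0.
(ii): focus "Elena". Looking for same agent, thing, setting (David / the contract / on Tuesday) with some other recipient — fact (5) has Rosa there. Refuted.

0, 5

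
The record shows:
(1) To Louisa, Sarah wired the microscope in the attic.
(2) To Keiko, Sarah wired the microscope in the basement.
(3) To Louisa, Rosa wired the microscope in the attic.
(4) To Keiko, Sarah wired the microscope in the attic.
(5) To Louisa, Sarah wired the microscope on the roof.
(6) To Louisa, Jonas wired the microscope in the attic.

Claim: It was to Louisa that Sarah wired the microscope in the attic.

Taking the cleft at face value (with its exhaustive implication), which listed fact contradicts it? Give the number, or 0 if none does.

Focus of the cleft: "Louisa" (the recipient). Presupposed background: agent = Sarah, thing = the microscope, setting = in the attic.
Exhaustivity: Louisa is the only recipient satisfying that background.
But fact (4) also has agent = Sarah, thing = the microscope, setting = in the attic, with recipient = Keiko — so the exhaustive reading fails.

4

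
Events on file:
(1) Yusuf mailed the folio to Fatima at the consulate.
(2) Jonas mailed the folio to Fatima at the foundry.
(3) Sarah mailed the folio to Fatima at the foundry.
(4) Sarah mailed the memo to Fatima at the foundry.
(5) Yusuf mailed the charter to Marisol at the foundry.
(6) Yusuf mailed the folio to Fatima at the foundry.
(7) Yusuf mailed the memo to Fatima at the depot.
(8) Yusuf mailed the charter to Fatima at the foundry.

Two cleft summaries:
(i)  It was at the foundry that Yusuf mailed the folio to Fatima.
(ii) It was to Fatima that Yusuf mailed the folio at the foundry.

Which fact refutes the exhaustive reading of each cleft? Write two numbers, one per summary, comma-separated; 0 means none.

Summary (i) focuses "at the foundry" (the setting); background same agent, thing, recipient (Yusuf / the folio / Fatima). Fact (1) matches that background with setting = at the consulate — refutes (i).
Summary (ii) focuses "Fatima" (the recipient); background same agent, thing, setting (Yusuf / the folio / at the foundry). No fact matches that background with a different recipient, so 0.

1, 0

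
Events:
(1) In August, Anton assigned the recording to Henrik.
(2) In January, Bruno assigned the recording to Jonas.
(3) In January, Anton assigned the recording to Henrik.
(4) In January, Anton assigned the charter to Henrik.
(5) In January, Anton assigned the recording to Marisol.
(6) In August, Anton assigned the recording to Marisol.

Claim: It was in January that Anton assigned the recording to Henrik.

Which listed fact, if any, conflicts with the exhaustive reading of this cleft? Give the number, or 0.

1

Focus of the cleft: "in January" (the setting). Presupposed background: agent = Anton, thing = the recording, recipient = Henrik.
The exhaustive reading says no other setting fits that background.
But fact (1) also has agent = Anton, thing = the recording, recipient = Henrik, with setting = in August — so the exhaustive reading fails.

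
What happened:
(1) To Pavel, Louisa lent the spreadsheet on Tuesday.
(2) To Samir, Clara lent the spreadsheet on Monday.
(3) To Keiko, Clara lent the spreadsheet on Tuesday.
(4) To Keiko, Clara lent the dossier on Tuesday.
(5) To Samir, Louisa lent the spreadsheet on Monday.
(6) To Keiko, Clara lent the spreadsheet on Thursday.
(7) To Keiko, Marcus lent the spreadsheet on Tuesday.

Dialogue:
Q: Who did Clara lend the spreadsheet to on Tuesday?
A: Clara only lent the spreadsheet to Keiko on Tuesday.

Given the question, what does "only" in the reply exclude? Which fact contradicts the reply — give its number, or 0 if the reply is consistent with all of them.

The question "Who did ... to ...?" targets the recipient, so in the reply the focus falls on "Keiko".
So "only" ranges over recipients; the rest (same agent, thing, setting (Clara / the spreadsheet / on Tuesday)) is presupposed.
No fact keeps same agent, thing, setting (Clara / the spreadsheet / on Tuesday) while changing the recipient; every other fact differs on something backgrounded. The reply stands.
(Fact (4) would refute a reading with focus on the thing — but that is not what the question asks.)

0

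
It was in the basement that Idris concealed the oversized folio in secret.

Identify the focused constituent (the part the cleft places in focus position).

In an it-cleft "It was X that/who ...", the clefted constituent X is the focus; the that/who-clause expresses the presupposed open proposition.
Here the focus is "in the basement". The backgrounded (presupposed) material includes "Idris", "the oversized folio" and "in secret".

in the basement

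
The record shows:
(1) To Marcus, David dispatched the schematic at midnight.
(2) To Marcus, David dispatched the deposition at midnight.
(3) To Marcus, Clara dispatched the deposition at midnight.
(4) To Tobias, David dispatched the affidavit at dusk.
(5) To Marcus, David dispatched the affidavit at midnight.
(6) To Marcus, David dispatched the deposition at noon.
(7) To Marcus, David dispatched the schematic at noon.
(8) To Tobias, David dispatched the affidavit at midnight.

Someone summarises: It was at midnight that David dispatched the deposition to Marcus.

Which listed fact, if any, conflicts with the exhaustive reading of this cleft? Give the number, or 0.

6

The cleft puts "at midnight" in focus and presupposes the open proposition with David as agent and the deposition as thing and Marcus as recipient.
Exhaustivity: at midnight is the only setting satisfying that background.
But fact (6) also has David as agent and the deposition as thing and Marcus as recipient, with setting = at noon — so the exhaustive reading fails.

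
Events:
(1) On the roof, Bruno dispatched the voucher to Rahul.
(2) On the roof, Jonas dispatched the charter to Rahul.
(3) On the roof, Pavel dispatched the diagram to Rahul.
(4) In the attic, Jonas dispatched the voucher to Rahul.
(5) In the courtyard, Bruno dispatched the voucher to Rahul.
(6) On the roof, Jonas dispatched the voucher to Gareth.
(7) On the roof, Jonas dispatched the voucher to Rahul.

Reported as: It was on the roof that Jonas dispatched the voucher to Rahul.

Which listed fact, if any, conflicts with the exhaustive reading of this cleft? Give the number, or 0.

4

The cleft puts "on the roof" in focus and presupposes the open proposition with same agent, thing, recipient (Jonas / the voucher / Rahul).
The exhaustive reading says no other setting fits that background.
Fact (4) shares the background but with setting = in the attic; exhaustivity is violated.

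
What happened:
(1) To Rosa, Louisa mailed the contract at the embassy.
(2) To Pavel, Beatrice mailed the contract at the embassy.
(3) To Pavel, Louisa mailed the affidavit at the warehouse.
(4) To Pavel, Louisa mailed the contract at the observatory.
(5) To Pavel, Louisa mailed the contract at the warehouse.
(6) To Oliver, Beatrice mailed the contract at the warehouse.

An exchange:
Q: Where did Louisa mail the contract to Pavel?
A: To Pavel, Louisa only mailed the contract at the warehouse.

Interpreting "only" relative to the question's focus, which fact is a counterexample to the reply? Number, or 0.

Answering "Where did ...?" puts focus on the setting — here, "at the warehouse".
So "only" ranges over settings; the rest (Louisa as agent and the contract as thing and Pavel as recipient) is presupposed.
Fact (4) keeps Louisa as agent and the contract as thing and Pavel as recipient but has setting = at the observatory; that refutes the reply.
(Fact (3) would refute a reading with focus on the thing — but that is not what the question asks.)

4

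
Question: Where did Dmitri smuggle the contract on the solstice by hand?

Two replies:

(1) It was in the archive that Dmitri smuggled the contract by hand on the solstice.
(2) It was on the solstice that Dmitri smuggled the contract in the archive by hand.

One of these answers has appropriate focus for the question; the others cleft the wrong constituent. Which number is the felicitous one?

1

The question word "where" targets the location.
Option (1) clefts "in the archive" — that matches what the question asks about.
Option (2) clefts "on the solstice" — the time, not what was asked.
So the congruent reply is (1).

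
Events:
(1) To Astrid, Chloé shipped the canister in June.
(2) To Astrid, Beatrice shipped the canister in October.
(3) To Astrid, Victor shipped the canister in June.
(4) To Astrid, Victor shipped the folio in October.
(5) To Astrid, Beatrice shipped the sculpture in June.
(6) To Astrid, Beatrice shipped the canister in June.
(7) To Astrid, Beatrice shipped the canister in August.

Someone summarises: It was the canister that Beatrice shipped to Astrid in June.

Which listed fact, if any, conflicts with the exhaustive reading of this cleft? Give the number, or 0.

Focus of the cleft: "the canister" (the thing). Presupposed background: Beatrice as agent and Astrid as recipient and in June as setting.
The exhaustive reading says no other thing fits that background.
But fact (5) also has Beatrice as agent and Astrid as recipient and in June as setting, with thing = the sculpture — so the exhaustive reading fails.

5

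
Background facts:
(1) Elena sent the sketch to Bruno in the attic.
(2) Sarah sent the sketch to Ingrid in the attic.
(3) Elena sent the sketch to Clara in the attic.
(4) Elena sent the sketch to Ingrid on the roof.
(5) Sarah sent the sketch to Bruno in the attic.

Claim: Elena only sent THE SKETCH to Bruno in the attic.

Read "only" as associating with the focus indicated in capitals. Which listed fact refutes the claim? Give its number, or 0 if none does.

The capitals mark "the sketch" as focus. So "only" rules out other things, with the rest (same agent, recipient, setting (Elena / Bruno / in the attic)) as background.
No fact matches same agent, recipient, setting (Elena / Bruno / in the attic) with a different thing — every other fact differs on at least one backgrounded slot. So no fact refutes it.

0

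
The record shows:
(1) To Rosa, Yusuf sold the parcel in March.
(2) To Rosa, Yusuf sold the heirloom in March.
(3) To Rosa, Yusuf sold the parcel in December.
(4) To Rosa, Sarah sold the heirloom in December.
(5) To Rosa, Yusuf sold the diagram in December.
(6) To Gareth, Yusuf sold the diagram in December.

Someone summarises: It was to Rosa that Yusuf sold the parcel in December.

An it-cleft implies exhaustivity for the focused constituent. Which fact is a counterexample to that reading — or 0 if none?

0

The cleft puts "Rosa" in focus and presupposes the open proposition with agent = Yusuf, thing = the parcel, setting = in December.
Exhaustivity: Rosa is the only recipient satisfying that background.
Every other fact differs from the presupposition on some backgrounded slot, so none challenges the exhaustivity.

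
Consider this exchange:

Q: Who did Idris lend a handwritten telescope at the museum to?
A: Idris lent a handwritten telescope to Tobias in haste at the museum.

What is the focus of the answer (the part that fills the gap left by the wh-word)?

The wh-word "who" asks about the recipient.
In the answer, "Idris", "a handwritten telescope" and "at the museum" are given — repeated from the question.
"in haste" is also new, but it specifies the manner, which is not what the question asks about — so it is not the focus.
The constituent filling the recipient gap is "to Tobias"; that is the focus.

to Tobias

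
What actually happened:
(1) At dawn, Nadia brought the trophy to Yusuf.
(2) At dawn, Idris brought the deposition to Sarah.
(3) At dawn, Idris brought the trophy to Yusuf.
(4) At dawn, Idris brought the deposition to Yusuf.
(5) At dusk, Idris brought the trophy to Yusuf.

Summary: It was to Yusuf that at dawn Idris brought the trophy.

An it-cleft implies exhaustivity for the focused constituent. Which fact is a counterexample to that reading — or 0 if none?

0

The cleft puts "Yusuf" in focus and presupposes the open proposition with same agent, thing, setting (Idris / the trophy / at dawn).
Exhaustivity: Yusuf is the only recipient satisfying that background.
Every other fact differs from the presupposition on some backgrounded slot, so none challenges the exhaustivity.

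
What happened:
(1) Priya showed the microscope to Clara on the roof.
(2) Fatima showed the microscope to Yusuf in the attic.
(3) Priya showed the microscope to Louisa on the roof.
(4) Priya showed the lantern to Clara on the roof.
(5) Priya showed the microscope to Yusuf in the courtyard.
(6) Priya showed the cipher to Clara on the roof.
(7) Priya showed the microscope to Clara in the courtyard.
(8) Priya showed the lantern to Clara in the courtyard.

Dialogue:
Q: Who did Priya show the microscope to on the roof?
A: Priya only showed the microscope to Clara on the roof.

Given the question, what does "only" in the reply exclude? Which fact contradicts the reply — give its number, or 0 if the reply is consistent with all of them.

3

The question "Who did ... to ...?" targets the recipient, so in the reply the focus falls on "Clara".
"Only" then excludes alternative recipients while the background — agent = Priya, thing = the microscope, setting = on the roof — is held fixed.
Fact (3) keeps agent = Priya, thing = the microscope, setting = on the roof but has recipient = Louisa; that refutes the reply.
(Fact (7) would refute a reading with focus on the setting — but that is not what the question asks.)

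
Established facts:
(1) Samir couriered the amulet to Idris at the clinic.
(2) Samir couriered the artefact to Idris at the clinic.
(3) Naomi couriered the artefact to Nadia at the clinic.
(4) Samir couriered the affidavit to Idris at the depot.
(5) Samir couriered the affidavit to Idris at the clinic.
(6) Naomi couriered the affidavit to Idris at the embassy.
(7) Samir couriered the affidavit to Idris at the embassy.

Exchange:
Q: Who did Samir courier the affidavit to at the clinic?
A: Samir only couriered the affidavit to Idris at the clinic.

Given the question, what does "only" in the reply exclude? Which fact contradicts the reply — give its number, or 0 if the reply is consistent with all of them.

The question "Who did ... to ...?" targets the recipient, so in the reply the focus falls on "Idris".
So "only" ranges over recipients; the rest (agent = Samir, thing = the affidavit, setting = at the clinic) is presupposed.
No fact keeps agent = Samir, thing = the affidavit, setting = at the clinic while changing the recipient; every other fact differs on something backgrounded. The reply stands.
(Fact (1) would refute a reading with focus on the thing — but that is not what the question asks.)

0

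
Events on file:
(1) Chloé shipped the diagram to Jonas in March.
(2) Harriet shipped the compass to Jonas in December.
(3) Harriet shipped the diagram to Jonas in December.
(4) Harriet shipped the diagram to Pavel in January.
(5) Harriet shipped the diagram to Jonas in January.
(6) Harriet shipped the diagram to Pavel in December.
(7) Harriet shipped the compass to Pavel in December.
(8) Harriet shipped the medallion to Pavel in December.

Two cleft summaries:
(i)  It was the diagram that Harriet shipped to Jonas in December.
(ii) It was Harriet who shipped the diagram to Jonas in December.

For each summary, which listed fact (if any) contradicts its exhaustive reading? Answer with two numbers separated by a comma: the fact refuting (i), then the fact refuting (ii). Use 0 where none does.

Summary (i) focuses "the diagram" (the thing); background agent = Harriet, recipient = Jonas, setting = in December. Fact (2) matches that background with thing = the compass — refutes (i).
Summary (ii) focuses "Harriet" (the agent); background thing = the diagram, recipient = Jonas, setting = in December. No fact matches that background with a different agent, so 0.

2, 0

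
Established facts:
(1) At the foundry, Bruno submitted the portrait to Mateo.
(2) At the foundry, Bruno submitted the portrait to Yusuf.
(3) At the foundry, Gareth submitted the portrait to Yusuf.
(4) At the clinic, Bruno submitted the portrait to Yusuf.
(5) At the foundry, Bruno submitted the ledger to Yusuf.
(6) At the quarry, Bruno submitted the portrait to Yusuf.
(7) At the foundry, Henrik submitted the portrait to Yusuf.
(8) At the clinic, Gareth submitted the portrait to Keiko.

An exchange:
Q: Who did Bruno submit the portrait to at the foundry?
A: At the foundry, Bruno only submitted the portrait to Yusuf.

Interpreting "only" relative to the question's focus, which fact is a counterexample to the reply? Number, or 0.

Answering "Who did ... to ...?" puts focus on the recipient — here, "Yusuf".
So "only" ranges over recipients; the rest (Bruno as agent and the portrait as thing and at the foundry as setting) is presupposed.
Fact (1) keeps Bruno as agent and the portrait as thing and at the foundry as setting but has recipient = Mateo; that refutes the reply.
(Fact (5) would refute a reading with focus on the thing — but that is not what the question asks.)

1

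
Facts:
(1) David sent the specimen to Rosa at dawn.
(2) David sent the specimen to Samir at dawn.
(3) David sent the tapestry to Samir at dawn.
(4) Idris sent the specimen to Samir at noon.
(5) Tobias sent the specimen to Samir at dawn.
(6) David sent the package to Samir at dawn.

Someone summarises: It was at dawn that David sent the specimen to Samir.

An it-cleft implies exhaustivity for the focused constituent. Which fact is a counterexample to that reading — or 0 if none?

The cleft puts "at dawn" in focus and presupposes the open proposition with same agent, thing, recipient (David / the specimen / Samir).
Exhaustivity: at dawn is the only setting satisfying that background.
Every other fact differs from the presupposition on some backgrounded slot, so none challenges the exhaustivity.

0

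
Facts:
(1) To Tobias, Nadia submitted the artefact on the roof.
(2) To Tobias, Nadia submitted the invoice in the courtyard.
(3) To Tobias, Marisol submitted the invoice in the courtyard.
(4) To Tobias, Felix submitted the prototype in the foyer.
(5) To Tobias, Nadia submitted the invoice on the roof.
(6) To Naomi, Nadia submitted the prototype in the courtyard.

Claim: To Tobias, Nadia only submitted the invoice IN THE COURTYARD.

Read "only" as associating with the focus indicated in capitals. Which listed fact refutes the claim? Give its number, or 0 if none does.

Focus (in capitals) is "in the courtyard" — the setting. "Only" excludes alternative settings while holding fixed same agent, thing, recipient (Nadia / the invoice / Tobias).
Fact (5) matches on same agent, thing, recipient (Nadia / the invoice / Tobias), but has setting = on the roof instead. That refutes the claim.

5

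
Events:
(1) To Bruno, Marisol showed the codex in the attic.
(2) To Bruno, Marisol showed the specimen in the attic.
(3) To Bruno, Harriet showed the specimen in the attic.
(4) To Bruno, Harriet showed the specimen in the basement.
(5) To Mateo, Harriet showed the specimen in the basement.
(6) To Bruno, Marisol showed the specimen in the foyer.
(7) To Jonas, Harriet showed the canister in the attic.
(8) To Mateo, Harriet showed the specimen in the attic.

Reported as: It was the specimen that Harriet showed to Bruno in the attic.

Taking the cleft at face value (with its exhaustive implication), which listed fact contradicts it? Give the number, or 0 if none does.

0

The cleft puts "the specimen" in focus and presupposes the open proposition with agent = Harriet, recipient = Bruno, setting = in the attic.
The exhaustive reading says no other thing fits that background.
No listed fact matches the background with a different thing. Exhaustivity holds.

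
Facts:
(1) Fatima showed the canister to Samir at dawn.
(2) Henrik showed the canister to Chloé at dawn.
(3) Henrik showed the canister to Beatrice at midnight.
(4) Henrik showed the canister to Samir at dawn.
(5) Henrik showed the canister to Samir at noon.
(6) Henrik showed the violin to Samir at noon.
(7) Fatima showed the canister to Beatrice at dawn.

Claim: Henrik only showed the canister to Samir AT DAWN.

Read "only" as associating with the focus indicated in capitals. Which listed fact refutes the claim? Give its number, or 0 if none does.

5

Focus (in capitals) is "at dawn" — the setting. "Only" excludes alternative settings while holding fixed same agent, thing, recipient (Henrik / the canister / Samir).
Fact (5) shares the background but differs in setting (at noon) — a counterexample.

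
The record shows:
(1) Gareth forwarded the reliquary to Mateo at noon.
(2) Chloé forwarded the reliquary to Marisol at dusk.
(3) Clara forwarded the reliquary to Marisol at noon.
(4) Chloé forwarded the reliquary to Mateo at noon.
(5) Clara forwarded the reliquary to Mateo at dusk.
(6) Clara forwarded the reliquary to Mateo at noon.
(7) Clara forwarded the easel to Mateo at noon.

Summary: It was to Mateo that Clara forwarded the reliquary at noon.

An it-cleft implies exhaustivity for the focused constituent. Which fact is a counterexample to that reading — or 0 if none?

3

Focus of the cleft: "Mateo" (the recipient). Presupposed background: Clara as agent and the reliquary as thing and at noon as setting.
Exhaustivity: Mateo is the only recipient satisfying that background.
Fact (3) shares the background but with recipient = Marisol; exhaustivity is violated.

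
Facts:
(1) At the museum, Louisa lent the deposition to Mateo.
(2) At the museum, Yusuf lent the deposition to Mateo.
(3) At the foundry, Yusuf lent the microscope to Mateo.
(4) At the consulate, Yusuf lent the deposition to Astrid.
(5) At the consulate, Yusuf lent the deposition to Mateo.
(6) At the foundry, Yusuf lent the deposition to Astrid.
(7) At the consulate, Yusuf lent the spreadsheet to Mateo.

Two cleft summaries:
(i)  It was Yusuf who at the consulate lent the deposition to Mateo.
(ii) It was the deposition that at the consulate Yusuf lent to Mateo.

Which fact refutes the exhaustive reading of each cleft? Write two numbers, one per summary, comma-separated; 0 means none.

0, 7

Summary (i) focuses "Yusuf" (the agent); background thing = the deposition, recipient = Mateo, setting = at the consulate. No fact matches that background with a different agent, so 0.
Summary (ii) focuses "the deposition" (the thing); background agent = Yusuf, recipient = Mateo, setting = at the consulate. Fact (7) matches that background with thing = the spreadsheet — refutes (ii).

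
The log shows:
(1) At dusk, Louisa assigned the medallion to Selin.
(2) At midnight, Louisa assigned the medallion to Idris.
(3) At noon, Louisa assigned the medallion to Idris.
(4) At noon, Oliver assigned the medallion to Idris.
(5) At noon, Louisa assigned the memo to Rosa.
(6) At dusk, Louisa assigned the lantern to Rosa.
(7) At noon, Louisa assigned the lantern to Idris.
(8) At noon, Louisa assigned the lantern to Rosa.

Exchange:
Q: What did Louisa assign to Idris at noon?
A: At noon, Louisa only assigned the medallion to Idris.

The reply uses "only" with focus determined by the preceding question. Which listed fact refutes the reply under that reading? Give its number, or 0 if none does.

The question "What did ...?" targets the thing, so in the reply the focus falls on "the medallion".
"Only" then excludes alternative things while the background — agent = Louisa, recipient = Idris, setting = at noon — is held fixed.
Fact (7) keeps agent = Louisa, recipient = Idris, setting = at noon but has thing = the lantern; that refutes the reply.
(Fact (2) would refute a reading with focus on the setting — but that is not what the question asks.)

7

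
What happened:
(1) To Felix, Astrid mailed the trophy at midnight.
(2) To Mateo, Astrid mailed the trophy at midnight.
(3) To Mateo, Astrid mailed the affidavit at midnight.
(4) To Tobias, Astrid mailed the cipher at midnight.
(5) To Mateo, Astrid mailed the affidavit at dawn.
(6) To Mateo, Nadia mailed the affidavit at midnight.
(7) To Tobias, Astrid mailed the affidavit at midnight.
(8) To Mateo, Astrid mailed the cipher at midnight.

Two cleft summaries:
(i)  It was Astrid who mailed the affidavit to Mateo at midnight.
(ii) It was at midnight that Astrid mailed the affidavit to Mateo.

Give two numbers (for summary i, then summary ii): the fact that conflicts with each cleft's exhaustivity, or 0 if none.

(i): focus "Astrid". Looking for the affidavit as thing and Mateo as recipient and at midnight as setting with some other agent — fact (6) has Nadia there. Refuted.
(ii): focus "at midnight". Looking for Astrid as agent and the affidavit as thing and Mateo as recipient with some other setting — fact (5) has at dawn there. Refuted.

6, 5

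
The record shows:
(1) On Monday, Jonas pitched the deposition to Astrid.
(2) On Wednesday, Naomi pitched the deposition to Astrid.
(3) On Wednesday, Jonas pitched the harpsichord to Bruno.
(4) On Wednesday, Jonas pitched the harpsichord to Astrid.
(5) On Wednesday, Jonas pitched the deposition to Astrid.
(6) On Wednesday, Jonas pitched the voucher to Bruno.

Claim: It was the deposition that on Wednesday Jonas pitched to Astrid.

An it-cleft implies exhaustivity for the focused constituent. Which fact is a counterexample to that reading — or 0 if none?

4

Focus of the cleft: "the deposition" (the thing). Presupposed background: same agent, recipient, setting (Jonas / Astrid / on Wednesday).
Exhaustivity: the deposition is the only thing satisfying that background.
But fact (4) also has same agent, recipient, setting (Jonas / Astrid / on Wednesday), with thing = the harpsichord — so the exhaustive reading fails.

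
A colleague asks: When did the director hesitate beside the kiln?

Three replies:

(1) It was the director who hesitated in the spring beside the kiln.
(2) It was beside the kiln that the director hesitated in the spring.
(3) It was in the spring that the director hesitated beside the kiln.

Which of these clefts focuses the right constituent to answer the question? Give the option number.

3

The question word "when" targets the time.
Option (1) clefts "the director" — the subject (agent), not what was asked.
Option (2) clefts "beside the kiln" — the location, not what was asked.
Option (3) clefts "in the spring" — that matches what the question asks about.
So the congruent reply is (3).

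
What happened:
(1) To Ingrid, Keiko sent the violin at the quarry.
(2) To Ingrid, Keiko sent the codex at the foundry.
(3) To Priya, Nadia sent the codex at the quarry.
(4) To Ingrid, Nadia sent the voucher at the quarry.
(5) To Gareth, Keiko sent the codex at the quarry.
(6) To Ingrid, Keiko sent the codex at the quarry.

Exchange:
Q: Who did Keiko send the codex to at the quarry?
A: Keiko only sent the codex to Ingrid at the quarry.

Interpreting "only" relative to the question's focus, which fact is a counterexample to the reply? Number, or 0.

Answering "Who did ... to ...?" puts focus on the recipient — here, "Ingrid".
"Only" then excludes alternative recipients while the background — agent = Keiko, thing = the codex, setting = at the quarry — is held fixed.
Fact (5) shares the background with a different recipient (Gareth) — counterexample.
(Fact (2) would refute a reading with focus on the setting — but that is not what the question asks.)

5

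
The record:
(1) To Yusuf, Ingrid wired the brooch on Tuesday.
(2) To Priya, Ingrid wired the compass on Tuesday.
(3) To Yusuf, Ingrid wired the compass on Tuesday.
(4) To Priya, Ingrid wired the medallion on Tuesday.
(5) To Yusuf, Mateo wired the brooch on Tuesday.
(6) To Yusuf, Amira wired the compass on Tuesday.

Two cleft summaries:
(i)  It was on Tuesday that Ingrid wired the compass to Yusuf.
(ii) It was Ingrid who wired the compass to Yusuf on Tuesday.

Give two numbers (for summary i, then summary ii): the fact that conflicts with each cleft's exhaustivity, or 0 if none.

0, 6

(i): focus "on Tuesday". No fact shares same agent, thing, recipient (Ingrid / the compass / Yusuf) with a different setting. 0.
(ii): focus "Ingrid". Looking for same thing, recipient, setting (the compass / Yusuf / on Tuesday) with some other agent — fact (6) has Amira there. Refuted.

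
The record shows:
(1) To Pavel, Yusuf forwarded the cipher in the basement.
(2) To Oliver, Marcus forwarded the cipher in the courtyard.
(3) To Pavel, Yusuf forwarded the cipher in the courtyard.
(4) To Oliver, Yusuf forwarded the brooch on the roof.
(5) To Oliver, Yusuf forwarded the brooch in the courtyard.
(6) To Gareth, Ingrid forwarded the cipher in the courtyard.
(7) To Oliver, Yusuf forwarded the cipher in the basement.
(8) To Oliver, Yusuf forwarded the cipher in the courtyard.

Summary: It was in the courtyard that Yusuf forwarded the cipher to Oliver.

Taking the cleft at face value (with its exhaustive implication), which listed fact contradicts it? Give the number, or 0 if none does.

7

The cleft puts "in the courtyard" in focus and presupposes the open proposition with agent = Yusuf, thing = the cipher, recipient = Oliver.
The exhaustive reading says no other setting fits that background.
But fact (7) also has agent = Yusuf, thing = the cipher, recipient = Oliver, with setting = in the basement — so the exhaustive reading fails.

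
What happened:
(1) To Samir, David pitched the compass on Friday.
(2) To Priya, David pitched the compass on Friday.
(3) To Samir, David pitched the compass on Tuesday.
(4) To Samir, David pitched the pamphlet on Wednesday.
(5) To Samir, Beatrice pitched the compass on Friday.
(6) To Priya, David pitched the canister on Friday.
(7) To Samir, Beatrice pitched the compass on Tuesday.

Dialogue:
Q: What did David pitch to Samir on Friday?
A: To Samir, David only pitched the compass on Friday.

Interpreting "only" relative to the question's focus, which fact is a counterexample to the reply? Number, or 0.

0

The question "What did ...?" targets the thing, so in the reply the focus falls on "the compass".
"Only" then excludes alternative things while the background — David as agent and Samir as recipient and on Friday as setting — is held fixed.
No fact keeps David as agent and Samir as recipient and on Friday as setting while changing the thing; every other fact differs on something backgrounded. The reply stands.
(Fact (3) would refute a reading with focus on the setting — but that is not what the question asks.)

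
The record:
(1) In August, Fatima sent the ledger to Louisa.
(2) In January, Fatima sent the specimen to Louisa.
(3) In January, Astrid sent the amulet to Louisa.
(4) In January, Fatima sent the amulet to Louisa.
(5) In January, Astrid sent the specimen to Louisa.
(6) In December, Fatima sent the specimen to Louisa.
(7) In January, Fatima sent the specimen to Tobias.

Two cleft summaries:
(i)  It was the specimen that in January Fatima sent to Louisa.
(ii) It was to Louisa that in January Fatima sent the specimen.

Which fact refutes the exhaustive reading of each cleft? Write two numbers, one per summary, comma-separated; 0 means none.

4, 7

Summary (i) focuses "the specimen" (the thing); background agent = Fatima, recipient = Louisa, setting = in January. Fact (4) matches that background with thing = the amulet — refutes (i).
Summary (ii) focuses "Louisa" (the recipient); background agent = Fatima, thing = the specimen, setting = in January. Fact (7) matches that background with recipient = Tobias — refutes (ii).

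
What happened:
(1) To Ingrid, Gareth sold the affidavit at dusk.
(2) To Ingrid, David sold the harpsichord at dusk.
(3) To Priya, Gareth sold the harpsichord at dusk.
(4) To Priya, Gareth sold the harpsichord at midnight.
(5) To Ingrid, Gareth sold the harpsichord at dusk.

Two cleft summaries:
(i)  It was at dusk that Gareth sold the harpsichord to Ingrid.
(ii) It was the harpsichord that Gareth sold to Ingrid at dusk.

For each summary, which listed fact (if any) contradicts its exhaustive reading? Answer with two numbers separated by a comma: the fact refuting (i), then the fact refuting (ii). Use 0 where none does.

Summary (i) focuses "at dusk" (the setting); background Gareth as agent and the harpsichord as thing and Ingrid as recipient. No fact matches that background with a different setting, so 0.
Summary (ii) focuses "the harpsichord" (the thing); background Gareth as agent and Ingrid as recipient and at dusk as setting. Fact (1) matches that background with thing = the affidavit — refutes (ii).

0, 1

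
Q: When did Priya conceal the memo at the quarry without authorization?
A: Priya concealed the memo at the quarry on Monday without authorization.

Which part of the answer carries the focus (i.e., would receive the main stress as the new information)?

The wh-word "when" asks about the time.
In the answer, "Priya", "the memo", "without authorization" and "at the quarry" are given — repeated from the question.
The constituent filling the time gap is "on Monday"; that is the focus and would carry nuclear stress.

on Monday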